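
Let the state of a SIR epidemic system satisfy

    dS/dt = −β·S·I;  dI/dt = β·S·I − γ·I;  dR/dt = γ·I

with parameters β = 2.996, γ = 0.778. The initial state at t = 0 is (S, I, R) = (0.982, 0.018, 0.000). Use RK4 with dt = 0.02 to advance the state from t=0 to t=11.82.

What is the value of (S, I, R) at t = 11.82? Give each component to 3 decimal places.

t=0.000: state=(0.982, 0.018, 0.000)
step 1 (dt=0.02): k1=(-0.053, 0.039, 0.014), k2=(-0.054, 0.040, 0.014), k3=(-0.054, 0.040, 0.014), k4=(-0.055, 0.041, 0.015); state += dt/6·(k1+2k2+2k3+k4)
t=0.020: state=(0.981, 0.019, 0.000)
t=0.040: state=(0.980, 0.020, 0.001)
t=0.060: state=(0.979, 0.020, 0.001)
continuing one RK4 step at a time; state shown every 25 steps (Δt=0.5):
t=0.500: state=(0.936, 0.052, 0.012)
t=1.000: state=(0.822, 0.132, 0.046)
t=1.500: state=(0.613, 0.265, 0.122)
t=2.000: state=(0.376, 0.375, 0.249)
t=2.500: state=(0.210, 0.389, 0.401)
t=3.000: state=(0.121, 0.336, 0.543)
t=3.500: state=(0.077, 0.263, 0.660)
t=4.000: state=(0.055, 0.196, 0.749)
t=4.500: state=(0.043, 0.143, 0.814)
t=5.000: state=(0.036, 0.103, 0.862)
t=5.500: state=(0.031, 0.073, 0.896)
t=6.000: state=(0.028, 0.052, 0.920)
t=6.500: state=(0.027, 0.037, 0.937)
t=7.000: state=(0.025, 0.026, 0.949)
t=7.500: state=(0.025, 0.018, 0.957)
t=8.000: state=(0.024, 0.013, 0.963)
t=8.500: state=(0.024, 0.009, 0.967)
t=9.000: state=(0.023, 0.006, 0.970)
t=9.500: state=(0.023, 0.004, 0.972)
t=10.000: state=(0.023, 0.003, 0.974)
t=10.500: state=(0.023, 0.002, 0.975)
t=11.000: state=(0.023, 0.002, 0.976)
t=11.500: state=(0.023, 0.001, 0.976)
t=11.820: state=(0.023, 0.001, 0.976)

(S, I, R) = (0.023, 0.001, 0.976)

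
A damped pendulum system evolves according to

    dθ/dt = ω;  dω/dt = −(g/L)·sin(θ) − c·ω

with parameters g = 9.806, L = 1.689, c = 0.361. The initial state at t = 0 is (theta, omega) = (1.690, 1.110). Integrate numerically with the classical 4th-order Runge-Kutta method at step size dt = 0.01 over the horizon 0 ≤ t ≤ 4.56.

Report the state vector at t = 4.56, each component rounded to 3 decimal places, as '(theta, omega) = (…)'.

t=0.000: state=(1.690, 1.110)
step 1 (dt=0.01): k1=(1.110, -6.165), k2=(1.079, -6.150), k3=(1.079, -6.150), k4=(1.048, -6.135); state += dt/6·(k1+2k2+2k3+k4)
t=0.010: state=(1.701, 1.048)
t=0.020: state=(1.711, 0.987)
t=0.030: state=(1.721, 0.926)
continuing one RK4 step at a time; state shown every 20 steps (Δt=0.2):
t=0.200: state=(1.793, -0.067)
t=0.400: state=(1.669, -1.164)
t=0.600: state=(1.331, -2.196)
t=0.800: state=(0.804, -3.019)
t=1.000: state=(0.159, -3.319)
t=1.200: state=(-0.475, -2.902)
t=1.400: state=(-0.966, -1.953)
t=1.600: state=(-1.244, -0.809)
t=1.800: state=(-1.291, 0.323)
t=2.000: state=(-1.121, 1.352)
t=2.200: state=(-0.764, 2.167)
t=2.400: state=(-0.282, 2.574)
t=2.600: state=(0.227, 2.418)
t=2.800: state=(0.652, 1.763)
t=3.000: state=(0.915, 0.839)
t=3.200: state=(0.984, -0.141)
t=3.400: state=(0.864, -1.034)
t=3.600: state=(0.585, -1.710)
t=3.800: state=(0.204, -2.022)
t=4.000: state=(-0.193, -1.882)
t=4.200: state=(-0.522, -1.349)
t=4.400: state=(-0.718, -0.593)
t=4.560: state=(-0.761, 0.055)

(theta, omega) = (-0.761, 0.055)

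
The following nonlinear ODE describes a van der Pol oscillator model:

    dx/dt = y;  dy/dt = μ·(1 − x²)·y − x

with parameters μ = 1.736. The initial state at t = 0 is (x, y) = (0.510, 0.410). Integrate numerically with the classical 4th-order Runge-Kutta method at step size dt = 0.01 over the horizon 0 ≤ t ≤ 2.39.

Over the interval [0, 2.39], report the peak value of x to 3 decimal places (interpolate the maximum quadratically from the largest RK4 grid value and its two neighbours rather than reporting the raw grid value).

t=0.000: state=(0.510, 0.410)
step 1 (dt=0.01): k1=(0.410, 0.017), k2=(0.410, 0.013), k3=(0.410, 0.013), k4=(0.410, 0.010); state += dt/6·(k1+2k2+2k3+k4)
t=0.010: state=(0.514, 0.410)
t=0.020: state=(0.518, 0.410)
t=0.030: state=(0.522, 0.410)
continuing one RK4 step at a time; state shown every 10 steps (Δt=0.1):
t=0.100: state=(0.551, 0.408)
t=0.200: state=(0.591, 0.398)
t=0.300: state=(0.630, 0.379)
t=0.400: state=(0.667, 0.351)
t=0.500: state=(0.700, 0.314)
t=0.600: state=(0.729, 0.267)
t=0.700: state=(0.753, 0.212)
t=0.800: state=(0.771, 0.148)
t=0.900: state=(0.783, 0.078)
t=1.000: state=(0.787, 0.003)
t=1.100: state=(0.783, -0.078)
t=1.200: state=(0.771, -0.165)
t=1.300: state=(0.750, -0.256)
t=1.400: state=(0.720, -0.354)
t=1.500: state=(0.679, -0.460)
t=1.600: state=(0.627, -0.577)
t=1.700: state=(0.563, -0.708)
t=1.800: state=(0.485, -0.859)
t=1.900: state=(0.391, -1.036)
t=2.000: state=(0.277, -1.244)
t=2.100: state=(0.140, -1.492)
t=2.200: state=(-0.023, -1.779)
t=2.300: state=(-0.217, -2.098)
t=2.390: state=(-0.418, -2.384)
largest grid value and its neighbours: x(0.990)=0.78686, x(1.000)=0.78692, x(1.010)=0.78691
parabola through these three points peaks at t≈1.003 with x≈0.78693

max x = 0.787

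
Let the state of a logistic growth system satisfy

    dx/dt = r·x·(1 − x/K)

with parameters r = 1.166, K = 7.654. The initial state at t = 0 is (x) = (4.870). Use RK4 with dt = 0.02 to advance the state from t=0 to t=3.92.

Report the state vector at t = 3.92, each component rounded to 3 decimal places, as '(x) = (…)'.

(x) = (7.609)

t=0.000: state=(4.870)
step 1 (dt=0.02): k1=(2.065), k2=(2.059), k3=(2.059), k4=(2.052); state += dt/6·(k1+2k2+2k3+k4)
t=0.020: state=(4.911)
t=0.040: state=(4.952)
t=0.060: state=(4.993)
continuing one RK4 step at a time; state shown every 10 steps (Δt=0.2):
t=0.200: state=(5.269)
t=0.400: state=(5.634)
t=0.600: state=(5.961)
t=0.800: state=(6.249)
t=1.000: state=(6.497)
t=1.200: state=(6.708)
t=1.400: state=(6.885)
t=1.600: state=(7.032)
t=1.800: state=(7.153)
t=2.000: state=(7.251)
t=2.200: state=(7.332)
t=2.400: state=(7.396)
t=2.600: state=(7.449)
t=2.800: state=(7.490)
t=3.000: state=(7.524)
t=3.200: state=(7.551)
t=3.400: state=(7.572)
t=3.600: state=(7.589)
t=3.800: state=(7.602)
t=3.920: state=(7.609)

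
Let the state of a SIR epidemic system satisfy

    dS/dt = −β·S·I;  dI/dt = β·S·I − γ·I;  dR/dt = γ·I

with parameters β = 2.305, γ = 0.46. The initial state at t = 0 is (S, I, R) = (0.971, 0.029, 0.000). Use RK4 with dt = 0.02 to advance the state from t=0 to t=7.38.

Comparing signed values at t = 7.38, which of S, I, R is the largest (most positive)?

largest component: R

t=0.000: state=(0.971, 0.029, 0.000)
step 1 (dt=0.02): k1=(-0.065, 0.052, 0.013), k2=(-0.066, 0.052, 0.014), k3=(-0.066, 0.052, 0.014), k4=(-0.067, 0.053, 0.014); state += dt/6·(k1+2k2+2k3+k4)
t=0.020: state=(0.970, 0.030, 0.000)
t=0.040: state=(0.968, 0.031, 0.001)
t=0.060: state=(0.967, 0.032, 0.001)
continuing one RK4 step at a time; state shown every 25 steps (Δt=0.5):
t=0.500: state=(0.921, 0.069, 0.011)
t=1.000: state=(0.816, 0.150, 0.035)
t=1.500: state=(0.640, 0.277, 0.083)
t=2.000: state=(0.430, 0.407, 0.162)
t=2.500: state=(0.256, 0.478, 0.266)
t=3.000: state=(0.147, 0.476, 0.377)
t=3.500: state=(0.087, 0.431, 0.482)
t=4.000: state=(0.055, 0.371, 0.574)
t=4.500: state=(0.037, 0.311, 0.652)
t=5.000: state=(0.027, 0.256, 0.717)
t=5.500: state=(0.020, 0.209, 0.771)
t=6.000: state=(0.016, 0.170, 0.814)
t=6.500: state=(0.014, 0.137, 0.849)
t=7.000: state=(0.012, 0.110, 0.878)
t=7.380: state=(0.011, 0.094, 0.895)
compare at T: S=0.011, I=0.094, R=0.895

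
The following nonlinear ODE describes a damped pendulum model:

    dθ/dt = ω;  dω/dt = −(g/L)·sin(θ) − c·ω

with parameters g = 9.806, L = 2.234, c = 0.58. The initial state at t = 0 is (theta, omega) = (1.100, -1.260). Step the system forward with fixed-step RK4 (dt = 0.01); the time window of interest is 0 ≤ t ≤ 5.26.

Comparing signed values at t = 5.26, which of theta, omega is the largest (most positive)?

t=0.000: state=(1.100, -1.260)
step 1 (dt=0.01): k1=(-1.260, -3.181), k2=(-1.276, -3.159), k3=(-1.276, -3.159), k4=(-1.292, -3.137); state += dt/6·(k1+2k2+2k3+k4)
t=0.010: state=(1.087, -1.292)
t=0.020: state=(1.074, -1.323)
t=0.030: state=(1.061, -1.353)
continuing one RK4 step at a time; state shown every 20 steps (Δt=0.2):
t=0.200: state=(0.791, -1.794)
t=0.400: state=(0.400, -2.060)
t=0.600: state=(-0.010, -1.990)
t=0.800: state=(-0.375, -1.606)
t=1.000: state=(-0.639, -1.020)
t=1.200: state=(-0.778, -0.362)
t=1.400: state=(-0.786, 0.268)
t=1.600: state=(-0.677, 0.797)
t=1.800: state=(-0.478, 1.165)
t=2.000: state=(-0.225, 1.322)
t=2.200: state=(0.036, 1.252)
t=2.400: state=(0.262, 0.987)
t=2.600: state=(0.422, 0.595)
t=2.800: state=(0.497, 0.156)
t=3.000: state=(0.486, -0.257)
t=3.200: state=(0.400, -0.588)
t=3.400: state=(0.259, -0.793)
t=3.600: state=(0.093, -0.851)
t=3.800: state=(-0.071, -0.764)
t=4.000: state=(-0.205, -0.562)
t=4.200: state=(-0.291, -0.293)
t=4.400: state=(-0.321, -0.007)
t=4.600: state=(-0.296, 0.249)
t=4.800: state=(-0.226, 0.438)
t=5.000: state=(-0.127, 0.536)
t=5.200: state=(-0.018, 0.537)
t=5.260: state=(0.013, 0.519)
compare at T: theta=0.013, omega=0.519

largest component: omega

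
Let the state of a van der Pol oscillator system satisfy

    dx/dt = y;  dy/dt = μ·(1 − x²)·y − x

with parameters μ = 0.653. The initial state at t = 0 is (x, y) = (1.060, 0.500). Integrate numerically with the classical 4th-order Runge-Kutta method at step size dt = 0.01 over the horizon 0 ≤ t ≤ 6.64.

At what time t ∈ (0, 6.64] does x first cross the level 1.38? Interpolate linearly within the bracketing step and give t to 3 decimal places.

t = 5.726

t=0.000: state=(1.060, 0.500)
step 1 (dt=0.01): k1=(0.500, -1.100), k2=(0.494, -1.104), k3=(0.494, -1.104), k4=(0.489, -1.108); state += dt/6·(k1+2k2+2k3+k4)
t=0.010: state=(1.065, 0.489)
t=0.020: state=(1.070, 0.478)
t=0.030: state=(1.075, 0.467)
continuing one RK4 step at a time; state shown every 25 steps (Δt=0.25):
t=0.250: state=(1.149, 0.209)
t=0.500: state=(1.165, -0.085)
t=0.750: state=(1.109, -0.360)
t=1.000: state=(0.986, -0.615)
t=1.250: state=(0.802, -0.864)
t=1.500: state=(0.554, -1.121)
t=1.750: state=(0.240, -1.393)
t=2.000: state=(-0.142, -1.652)
t=2.250: state=(-0.578, -1.806)
t=2.500: state=(-1.023, -1.705)
t=2.750: state=(-1.402, -1.280)
t=3.000: state=(-1.649, -0.682)
t=3.250: state=(-1.748, -0.132)
t=3.500: state=(-1.727, 0.277)
t=3.750: state=(-1.619, 0.570)
t=4.000: state=(-1.447, 0.802)
t=4.250: state=(-1.219, 1.020)
t=4.500: state=(-0.935, 1.260)
t=4.750: state=(-0.585, 1.546)
t=5.000: state=(-0.158, 1.876)
t=5.250: state=(0.351, 2.176)
t=5.500: state=(0.910, 2.229)
t=5.720: state=(1.369, 1.882)
next step: t=5.730: state=(1.388, 1.858) — x has crossed 1.38
linear interpolation between t=5.720 (1.36910) and t=5.730 (1.38780) → t≈5.726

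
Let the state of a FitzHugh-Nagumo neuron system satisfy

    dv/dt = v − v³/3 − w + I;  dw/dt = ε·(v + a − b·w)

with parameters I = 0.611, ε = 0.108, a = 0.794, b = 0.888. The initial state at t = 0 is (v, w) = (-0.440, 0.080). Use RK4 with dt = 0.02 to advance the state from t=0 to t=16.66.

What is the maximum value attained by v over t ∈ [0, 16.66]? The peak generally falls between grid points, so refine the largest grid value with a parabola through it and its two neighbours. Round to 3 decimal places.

t=0.000: state=(-0.440, 0.080)
step 1 (dt=0.02): k1=(0.119, 0.031), k2=(0.120, 0.031), k3=(0.120, 0.031), k4=(0.121, 0.031); state += dt/6·(k1+2k2+2k3+k4)
t=0.020: state=(-0.438, 0.081)
t=0.040: state=(-0.435, 0.081)
t=0.060: state=(-0.433, 0.082)
continuing one RK4 step at a time; state shown every 50 steps (Δt=1):
t=1.000: state=(-0.275, 0.117)
t=2.000: state=(0.067, 0.175)
t=3.000: state=(0.813, 0.283)
t=4.000: state=(1.587, 0.468)
t=5.000: state=(1.712, 0.681)
t=6.000: state=(1.641, 0.873)
t=7.000: state=(1.540, 1.039)
t=8.000: state=(1.431, 1.179)
t=9.000: state=(1.313, 1.294)
t=10.000: state=(1.180, 1.386)
t=11.000: state=(1.022, 1.454)
t=12.000: state=(0.813, 1.498)
t=13.000: state=(0.474, 1.511)
t=14.000: state=(-0.256, 1.470)
t=15.000: state=(-1.569, 1.322)
t=16.000: state=(-1.932, 1.094)
t=16.660: state=(-1.907, 0.949)
largest grid value and its neighbours: v(4.800)=1.71510, v(4.820)=1.71517, v(4.840)=1.71515
parabola through these three points peaks at t≈4.825 with v≈1.71517

max v = 1.715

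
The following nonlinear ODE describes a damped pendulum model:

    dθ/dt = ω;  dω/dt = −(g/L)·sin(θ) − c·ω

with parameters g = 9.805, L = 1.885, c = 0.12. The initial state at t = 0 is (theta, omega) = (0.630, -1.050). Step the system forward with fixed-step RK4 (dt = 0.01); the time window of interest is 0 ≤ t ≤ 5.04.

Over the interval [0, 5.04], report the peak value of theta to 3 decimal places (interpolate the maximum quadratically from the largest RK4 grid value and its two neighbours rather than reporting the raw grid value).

max theta = 0.668

t=0.000: state=(0.630, -1.050)
step 1 (dt=0.01): k1=(-1.050, -2.938), k2=(-1.065, -2.915), k3=(-1.065, -2.914), k4=(-1.079, -2.890); state += dt/6·(k1+2k2+2k3+k4)
t=0.010: state=(0.619, -1.079)
t=0.020: state=(0.608, -1.108)
t=0.030: state=(0.597, -1.136)
continuing one RK4 step at a time; state shown every 20 steps (Δt=0.2):
t=0.200: state=(0.369, -1.523)
t=0.400: state=(0.041, -1.697)
t=0.600: state=(-0.287, -1.527)
t=0.800: state=(-0.550, -1.067)
t=1.000: state=(-0.702, -0.431)
t=1.200: state=(-0.719, 0.259)
t=1.400: state=(-0.602, 0.892)
t=1.600: state=(-0.374, 1.358)
t=1.800: state=(-0.077, 1.557)
t=2.000: state=(0.228, 1.440)
t=2.200: state=(0.480, 1.044)
t=2.400: state=(0.634, 0.467)
t=2.600: state=(0.663, -0.173)
t=2.800: state=(0.567, -0.770)
t=3.000: state=(0.365, -1.220)
t=3.200: state=(0.096, -1.427)
t=3.400: state=(-0.187, -1.345)
t=3.600: state=(-0.425, -0.998)
t=3.800: state=(-0.574, -0.475)
t=4.000: state=(-0.610, 0.118)
t=4.200: state=(-0.529, 0.678)
t=4.400: state=(-0.348, 1.104)
t=4.600: state=(-0.102, 1.309)
t=4.800: state=(0.158, 1.248)
t=5.000: state=(0.380, 0.940)
t=5.040: state=(0.416, 0.855)
largest grid value and its neighbours: theta(2.540)=0.66776, theta(2.550)=0.66779, theta(2.560)=0.66750
parabola through these three points peaks at t≈2.546 with theta≈0.66781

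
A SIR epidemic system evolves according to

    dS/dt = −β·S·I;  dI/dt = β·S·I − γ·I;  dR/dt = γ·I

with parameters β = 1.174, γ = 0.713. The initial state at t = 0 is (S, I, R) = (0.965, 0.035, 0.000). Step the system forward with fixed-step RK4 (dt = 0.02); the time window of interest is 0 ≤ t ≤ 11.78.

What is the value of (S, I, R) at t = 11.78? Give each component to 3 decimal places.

t=0.000: state=(0.965, 0.035, 0.000)
step 1 (dt=0.02): k1=(-0.040, 0.015, 0.025), k2=(-0.040, 0.015, 0.025), k3=(-0.040, 0.015, 0.025), k4=(-0.040, 0.015, 0.025); state += dt/6·(k1+2k2+2k3+k4)
t=0.020: state=(0.964, 0.035, 0.001)
t=0.040: state=(0.963, 0.036, 0.001)
t=0.060: state=(0.963, 0.036, 0.002)
continuing one RK4 step at a time; state shown every 25 steps (Δt=0.5):
t=0.500: state=(0.943, 0.043, 0.014)
t=1.000: state=(0.917, 0.052, 0.031)
t=1.500: state=(0.887, 0.062, 0.051)
t=2.000: state=(0.853, 0.072, 0.075)
t=2.500: state=(0.815, 0.082, 0.102)
t=3.000: state=(0.775, 0.092, 0.133)
t=3.500: state=(0.732, 0.100, 0.168)
t=4.000: state=(0.689, 0.106, 0.205)
t=4.500: state=(0.647, 0.110, 0.243)
t=5.000: state=(0.606, 0.111, 0.283)
t=5.500: state=(0.568, 0.110, 0.322)
t=6.000: state=(0.533, 0.106, 0.361)
t=6.500: state=(0.501, 0.101, 0.398)
t=7.000: state=(0.473, 0.094, 0.433)
t=7.500: state=(0.449, 0.086, 0.465)
t=8.000: state=(0.428, 0.078, 0.494)
t=8.500: state=(0.409, 0.070, 0.521)
t=9.000: state=(0.394, 0.062, 0.544)
t=9.500: state=(0.381, 0.054, 0.565)
t=10.000: state=(0.370, 0.047, 0.583)
t=10.500: state=(0.360, 0.041, 0.599)
t=11.000: state=(0.352, 0.036, 0.612)
t=11.500: state=(0.345, 0.031, 0.624)
t=11.780: state=(0.342, 0.028, 0.630)

(S, I, R) = (0.342, 0.028, 0.630)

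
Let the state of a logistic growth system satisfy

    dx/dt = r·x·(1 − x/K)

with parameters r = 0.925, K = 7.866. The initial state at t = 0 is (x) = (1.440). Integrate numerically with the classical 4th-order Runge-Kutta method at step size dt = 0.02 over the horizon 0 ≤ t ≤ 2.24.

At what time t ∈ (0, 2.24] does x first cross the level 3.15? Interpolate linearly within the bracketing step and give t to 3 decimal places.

t=0.000: state=(1.440)
step 1 (dt=0.02): k1=(1.088), k2=(1.095), k3=(1.095), k4=(1.101); state += dt/6·(k1+2k2+2k3+k4)
t=0.020: state=(1.462)
t=0.040: state=(1.484)
t=0.060: state=(1.506)
continuing one RK4 step at a time; state shown every 5 steps (Δt=0.1):
t=0.100: state=(1.552)
t=0.200: state=(1.670)
t=0.300: state=(1.795)
t=0.400: state=(1.927)
t=0.500: state=(2.065)
t=0.600: state=(2.208)
t=0.700: state=(2.358)
t=0.800: state=(2.514)
t=0.900: state=(2.675)
t=1.000: state=(2.840)
t=1.100: state=(3.010)
t=1.180: state=(3.149)
next step: t=1.200: state=(3.184) — x has crossed 3.15
linear interpolation between t=1.180 (3.14877) and t=1.200 (3.18377) → t≈1.181

t = 1.181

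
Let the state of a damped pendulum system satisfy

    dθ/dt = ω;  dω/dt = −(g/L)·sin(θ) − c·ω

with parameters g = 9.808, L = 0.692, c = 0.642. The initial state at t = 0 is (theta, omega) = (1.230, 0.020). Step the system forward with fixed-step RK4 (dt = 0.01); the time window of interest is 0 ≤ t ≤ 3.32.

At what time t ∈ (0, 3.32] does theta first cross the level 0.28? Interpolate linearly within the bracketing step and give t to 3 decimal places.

t=0.000: state=(1.230, 0.020)
step 1 (dt=0.01): k1=(0.020, -13.371), k2=(-0.047, -13.329), k3=(-0.047, -13.327), k4=(-0.113, -13.283); state += dt/6·(k1+2k2+2k3+k4)
t=0.010: state=(1.230, -0.113)
t=0.020: state=(1.228, -0.246)
t=0.030: state=(1.225, -0.377)
continuing one RK4 step at a time; state shown every 20 steps (Δt=0.2):
t=0.200: state=(0.982, -2.397)
t=0.400: state=(0.341, -3.747)
t=0.410: state=(0.304, -3.768)
next step: t=0.420: state=(0.266, -3.783) — theta has crossed 0.28
linear interpolation between t=0.410 (0.30358) and t=0.420 (0.26582) → t≈0.416

t = 0.416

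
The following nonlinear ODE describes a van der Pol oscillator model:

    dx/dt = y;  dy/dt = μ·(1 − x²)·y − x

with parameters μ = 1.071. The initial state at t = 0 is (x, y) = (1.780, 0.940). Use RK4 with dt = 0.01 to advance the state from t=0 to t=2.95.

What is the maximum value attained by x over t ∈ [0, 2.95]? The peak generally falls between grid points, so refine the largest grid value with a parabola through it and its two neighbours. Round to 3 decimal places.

max x = 1.912

t=0.000: state=(1.780, 0.940)
step 1 (dt=0.01): k1=(0.940, -3.963), k2=(0.920, -3.938), k3=(0.920, -3.938), k4=(0.901, -3.912); state += dt/6·(k1+2k2+2k3+k4)
t=0.010: state=(1.789, 0.901)
t=0.020: state=(1.798, 0.862)
t=0.030: state=(1.806, 0.823)
continuing one RK4 step at a time; state shown every 10 steps (Δt=0.1):
t=0.100: state=(1.855, 0.573)
t=0.200: state=(1.897, 0.272)
t=0.300: state=(1.912, 0.039)
t=0.400: state=(1.907, -0.137)
t=0.500: state=(1.886, -0.269)
t=0.600: state=(1.854, -0.370)
t=0.700: state=(1.813, -0.450)
t=0.800: state=(1.764, -0.515)
t=0.900: state=(1.710, -0.571)
t=1.000: state=(1.650, -0.623)
t=1.100: state=(1.586, -0.672)
t=1.200: state=(1.516, -0.722)
t=1.300: state=(1.441, -0.775)
t=1.400: state=(1.361, -0.832)
t=1.500: state=(1.274, -0.896)
t=1.600: state=(1.181, -0.968)
t=1.700: state=(1.080, -1.051)
t=1.800: state=(0.970, -1.148)
t=1.900: state=(0.850, -1.261)
t=2.000: state=(0.718, -1.394)
t=2.100: state=(0.571, -1.550)
t=2.200: state=(0.407, -1.732)
t=2.300: state=(0.223, -1.941)
t=2.400: state=(0.018, -2.169)
t=2.500: state=(-0.211, -2.401)
t=2.600: state=(-0.461, -2.604)
t=2.700: state=(-0.729, -2.728)
t=2.800: state=(-1.002, -2.713)
t=2.900: state=(-1.265, -2.517)
t=2.950: state=(-1.387, -2.352)
largest grid value and its neighbours: x(0.310)=1.91213, x(0.320)=1.91223, x(0.330)=1.91213
parabola through these three points peaks at t≈0.320 with x≈1.91223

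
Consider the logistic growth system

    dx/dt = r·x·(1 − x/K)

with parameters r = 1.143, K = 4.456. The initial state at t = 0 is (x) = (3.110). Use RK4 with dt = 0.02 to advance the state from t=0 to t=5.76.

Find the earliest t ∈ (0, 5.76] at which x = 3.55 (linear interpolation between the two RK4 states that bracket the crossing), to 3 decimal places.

t = 0.462

t=0.000: state=(3.110)
step 1 (dt=0.02): k1=(1.074), k2=(1.069), k3=(1.069), k4=(1.064); state += dt/6·(k1+2k2+2k3+k4)
t=0.020: state=(3.131)
t=0.040: state=(3.153)
t=0.060: state=(3.174)
continuing one RK4 step at a time; state shown every 10 steps (Δt=0.2):
t=0.200: state=(3.315)
t=0.400: state=(3.498)
t=0.460: state=(3.548)
next step: t=0.480: state=(3.565) — x has crossed 3.55
linear interpolation between t=0.460 (3.54827) and t=0.480 (3.56468) → t≈0.462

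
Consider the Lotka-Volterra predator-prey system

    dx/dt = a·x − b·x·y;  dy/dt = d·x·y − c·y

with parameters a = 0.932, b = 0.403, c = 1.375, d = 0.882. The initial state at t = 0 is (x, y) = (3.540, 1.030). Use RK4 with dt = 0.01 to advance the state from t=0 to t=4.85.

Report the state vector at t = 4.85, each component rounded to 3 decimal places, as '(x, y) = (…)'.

(x, y) = (1.268, 0.419)

t=0.000: state=(3.540, 1.030)
step 1 (dt=0.01): k1=(1.830, 1.800), k2=(1.822, 1.824), k3=(1.822, 1.824), k4=(1.813, 1.848); state += dt/6·(k1+2k2+2k3+k4)
t=0.010: state=(3.558, 1.048)
t=0.020: state=(3.576, 1.067)
t=0.030: state=(3.594, 1.086)
continuing one RK4 step at a time; state shown every 20 steps (Δt=0.2):
t=0.200: state=(3.858, 1.505)
t=0.400: state=(3.998, 2.294)
t=0.600: state=(3.826, 3.493)
t=0.800: state=(3.278, 4.990)
t=1.000: state=(2.496, 6.317)
t=1.200: state=(1.751, 6.963)
t=1.400: state=(1.204, 6.842)
t=1.600: state=(0.855, 6.217)
t=1.800: state=(0.645, 5.382)
t=2.000: state=(0.522, 4.527)
t=2.200: state=(0.451, 3.744)
t=2.400: state=(0.413, 3.068)
t=2.600: state=(0.398, 2.502)
t=2.800: state=(0.400, 2.039)
t=3.000: state=(0.415, 1.664)
t=3.200: state=(0.443, 1.363)
t=3.400: state=(0.483, 1.123)
t=3.600: state=(0.536, 0.933)
t=3.800: state=(0.602, 0.783)
t=4.000: state=(0.685, 0.666)
t=4.200: state=(0.785, 0.576)
t=4.400: state=(0.905, 0.508)
t=4.600: state=(1.049, 0.458)
t=4.800: state=(1.220, 0.425)
t=4.850: state=(1.268, 0.419)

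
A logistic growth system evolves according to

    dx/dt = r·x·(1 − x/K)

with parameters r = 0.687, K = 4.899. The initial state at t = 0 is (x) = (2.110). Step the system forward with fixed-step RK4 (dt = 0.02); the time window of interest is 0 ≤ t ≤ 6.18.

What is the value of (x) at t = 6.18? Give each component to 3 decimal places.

(x) = (4.808)

t=0.000: state=(2.110)
step 1 (dt=0.02): k1=(0.825), k2=(0.826), k3=(0.826), k4=(0.827); state += dt/6·(k1+2k2+2k3+k4)
t=0.020: state=(2.127)
t=0.040: state=(2.143)
t=0.060: state=(2.160)
continuing one RK4 step at a time; state shown every 10 steps (Δt=0.2):
t=0.200: state=(2.276)
t=0.400: state=(2.444)
t=0.600: state=(2.612)
t=0.800: state=(2.779)
t=1.000: state=(2.942)
t=1.200: state=(3.101)
t=1.400: state=(3.255)
t=1.600: state=(3.401)
t=1.800: state=(3.540)
t=2.000: state=(3.671)
t=2.200: state=(3.793)
t=2.400: state=(3.906)
t=2.600: state=(4.011)
t=2.800: state=(4.106)
t=3.000: state=(4.193)
t=3.200: state=(4.272)
t=3.400: state=(4.344)
t=3.600: state=(4.408)
t=3.800: state=(4.465)
t=4.000: state=(4.517)
t=4.200: state=(4.562)
t=4.400: state=(4.603)
t=4.600: state=(4.639)
t=4.800: state=(4.671)
t=5.000: state=(4.699)
t=5.200: state=(4.724)
t=5.400: state=(4.745)
t=5.600: state=(4.765)
t=5.800: state=(4.781)
t=6.000: state=(4.796)
t=6.180: state=(4.808)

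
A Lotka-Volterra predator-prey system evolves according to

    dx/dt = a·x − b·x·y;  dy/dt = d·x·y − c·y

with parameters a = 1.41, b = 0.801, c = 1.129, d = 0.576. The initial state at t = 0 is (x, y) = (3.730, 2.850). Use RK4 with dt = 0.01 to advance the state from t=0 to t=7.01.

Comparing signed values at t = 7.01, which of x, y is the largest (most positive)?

t=0.000: state=(3.730, 2.850)
step 1 (dt=0.01): k1=(-3.256, 2.906), k2=(-3.285, 2.893), k3=(-3.284, 2.893), k4=(-3.313, 2.881); state += dt/6·(k1+2k2+2k3+k4)
t=0.010: state=(3.697, 2.879)
t=0.020: state=(3.664, 2.908)
t=0.030: state=(3.630, 2.936)
continuing one RK4 step at a time; state shown every 25 steps (Δt=0.25):
t=0.250: state=(2.810, 3.447)
t=0.500: state=(1.950, 3.653)
t=0.750: state=(1.351, 3.482)
t=1.000: state=(0.992, 3.101)
t=1.250: state=(0.793, 2.655)
t=1.500: state=(0.693, 2.226)
t=1.750: state=(0.656, 1.849)
t=2.000: state=(0.666, 1.532)
t=2.250: state=(0.716, 1.276)
t=2.500: state=(0.805, 1.073)
t=2.750: state=(0.940, 0.917)
t=3.000: state=(1.126, 0.802)
t=3.250: state=(1.376, 0.723)
t=3.500: state=(1.702, 0.680)
t=3.750: state=(2.116, 0.674)
t=4.000: state=(2.621, 0.714)
t=4.250: state=(3.203, 0.819)
t=4.500: state=(3.797, 1.022)
t=4.750: state=(4.259, 1.381)
t=5.000: state=(4.358, 1.948)
t=5.250: state=(3.905, 2.681)
t=5.500: state=(3.028, 3.341)
t=5.750: state=(2.125, 3.643)
t=6.000: state=(1.463, 3.546)
t=6.250: state=(1.057, 3.197)
t=6.500: state=(0.828, 2.757)
t=6.750: state=(0.709, 2.320)
t=7.000: state=(0.660, 1.929)
t=7.010: state=(0.659, 1.915)
compare at T: x=0.659, y=1.915

largest component: y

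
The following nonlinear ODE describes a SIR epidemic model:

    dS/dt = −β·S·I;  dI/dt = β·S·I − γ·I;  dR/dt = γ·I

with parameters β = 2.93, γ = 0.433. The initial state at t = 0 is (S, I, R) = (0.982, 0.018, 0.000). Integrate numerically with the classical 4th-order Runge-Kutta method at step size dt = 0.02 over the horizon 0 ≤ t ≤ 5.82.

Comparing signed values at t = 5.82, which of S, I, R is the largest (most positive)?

t=0.000: state=(0.982, 0.018, 0.000)
step 1 (dt=0.02): k1=(-0.052, 0.044, 0.008), k2=(-0.053, 0.045, 0.008), k3=(-0.053, 0.045, 0.008), k4=(-0.054, 0.046, 0.008); state += dt/6·(k1+2k2+2k3+k4)
t=0.020: state=(0.981, 0.019, 0.000)
t=0.040: state=(0.980, 0.020, 0.000)
t=0.060: state=(0.979, 0.021, 0.001)
continuing one RK4 step at a time; state shown every 10 steps (Δt=0.2):
t=0.200: state=(0.969, 0.029, 0.002)
t=0.400: state=(0.948, 0.047, 0.005)
t=0.600: state=(0.915, 0.075, 0.010)
t=0.800: state=(0.866, 0.115, 0.019)
t=1.000: state=(0.797, 0.172, 0.031)
t=1.200: state=(0.706, 0.246, 0.049)
t=1.400: state=(0.596, 0.330, 0.074)
t=1.600: state=(0.479, 0.415, 0.106)
t=1.800: state=(0.368, 0.487, 0.145)
t=2.000: state=(0.272, 0.538, 0.190)
t=2.200: state=(0.197, 0.566, 0.238)
t=2.400: state=(0.141, 0.572, 0.287)
t=2.600: state=(0.101, 0.563, 0.336)
t=2.800: state=(0.073, 0.543, 0.384)
t=3.000: state=(0.053, 0.516, 0.430)
t=3.200: state=(0.040, 0.487, 0.474)
t=3.400: state=(0.030, 0.455, 0.514)
t=3.600: state=(0.023, 0.424, 0.553)
t=3.800: state=(0.018, 0.394, 0.588)
t=4.000: state=(0.015, 0.365, 0.621)
t=4.200: state=(0.012, 0.337, 0.651)
t=4.400: state=(0.010, 0.311, 0.679)
t=4.600: state=(0.008, 0.287, 0.705)
t=4.800: state=(0.007, 0.264, 0.729)
t=5.000: state=(0.006, 0.243, 0.751)
t=5.200: state=(0.005, 0.224, 0.771)
t=5.400: state=(0.005, 0.206, 0.790)
t=5.600: state=(0.004, 0.189, 0.807)
t=5.800: state=(0.004, 0.174, 0.822)
t=5.820: state=(0.004, 0.172, 0.824)
compare at T: S=0.004, I=0.172, R=0.824

largest component: R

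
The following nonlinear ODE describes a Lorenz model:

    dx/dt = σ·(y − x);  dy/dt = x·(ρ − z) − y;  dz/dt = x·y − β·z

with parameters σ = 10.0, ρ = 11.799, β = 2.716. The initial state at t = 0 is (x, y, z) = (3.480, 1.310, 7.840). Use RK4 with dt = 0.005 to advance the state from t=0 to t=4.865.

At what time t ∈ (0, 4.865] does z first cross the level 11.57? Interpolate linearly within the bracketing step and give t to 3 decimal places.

t = 0.542

t=0.000: state=(3.480, 1.310, 7.840)
step 1 (dt=0.005): k1=(-21.700, 12.467, -16.735), k2=(-20.846, 12.365, -16.585), k3=(-20.870, 12.372, -16.584), k4=(-20.038, 12.272, -16.437); state += dt/6·(k1+2k2+2k3+k4)
t=0.005: state=(3.376, 1.372, 7.757)
t=0.010: state=(3.279, 1.433, 7.676)
t=0.015: state=(3.191, 1.493, 7.596)
continuing one RK4 step at a time; state shown every 40 steps (Δt=0.2):
t=0.200: state=(2.917, 3.688, 5.627)
t=0.400: state=(5.599, 7.372, 7.034)
t=0.540: state=(7.758, 8.656, 11.506)
next step: t=0.545: state=(7.801, 8.620, 11.685) — z has crossed 11.57
linear interpolation between t=0.540 (11.50642) and t=0.545 (11.68496) → t≈0.542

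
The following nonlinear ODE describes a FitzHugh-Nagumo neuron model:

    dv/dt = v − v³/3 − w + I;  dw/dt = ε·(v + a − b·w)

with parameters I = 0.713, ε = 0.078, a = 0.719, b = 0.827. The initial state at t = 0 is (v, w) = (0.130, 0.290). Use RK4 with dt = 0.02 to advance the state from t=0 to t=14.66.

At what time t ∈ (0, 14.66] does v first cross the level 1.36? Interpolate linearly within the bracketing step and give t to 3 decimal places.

t=0.000: state=(0.130, 0.290)
step 1 (dt=0.02): k1=(0.552, 0.048), k2=(0.557, 0.048), k3=(0.557, 0.048), k4=(0.562, 0.048); state += dt/6·(k1+2k2+2k3+k4)
t=0.020: state=(0.141, 0.291)
t=0.040: state=(0.152, 0.292)
t=0.060: state=(0.164, 0.293)
continuing one RK4 step at a time; state shown every 25 steps (Δt=0.5):
t=0.500: state=(0.474, 0.320)
t=1.000: state=(0.948, 0.364)
t=1.420: state=(1.347, 0.415)
next step: t=1.440: state=(1.363, 0.418) — v has crossed 1.36
linear interpolation between t=1.420 (1.34689) and t=1.440 (1.36333) → t≈1.436

t = 1.436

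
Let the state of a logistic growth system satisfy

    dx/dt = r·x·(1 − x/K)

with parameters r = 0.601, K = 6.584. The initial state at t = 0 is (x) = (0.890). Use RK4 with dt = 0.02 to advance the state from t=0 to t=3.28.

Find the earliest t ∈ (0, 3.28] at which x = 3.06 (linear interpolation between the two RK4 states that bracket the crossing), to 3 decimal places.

t=0.000: state=(0.890)
step 1 (dt=0.02): k1=(0.463), k2=(0.465), k3=(0.465), k4=(0.467); state += dt/6·(k1+2k2+2k3+k4)
t=0.020: state=(0.899)
t=0.040: state=(0.909)
t=0.060: state=(0.918)
continuing one RK4 step at a time; state shown every 10 steps (Δt=0.2):
t=0.200: state=(0.987)
t=0.400: state=(1.092)
t=0.600: state=(1.206)
t=0.800: state=(1.329)
t=1.000: state=(1.461)
t=1.200: state=(1.602)
t=1.400: state=(1.752)
t=1.600: state=(1.911)
t=1.800: state=(2.078)
t=2.000: state=(2.252)
t=2.200: state=(2.434)
t=2.400: state=(2.621)
t=2.600: state=(2.813)
t=2.800: state=(3.008)
t=2.840: state=(3.047)
next step: t=2.860: state=(3.067) — x has crossed 3.06
linear interpolation between t=2.840 (3.04702) and t=2.860 (3.06671) → t≈2.853

t = 2.853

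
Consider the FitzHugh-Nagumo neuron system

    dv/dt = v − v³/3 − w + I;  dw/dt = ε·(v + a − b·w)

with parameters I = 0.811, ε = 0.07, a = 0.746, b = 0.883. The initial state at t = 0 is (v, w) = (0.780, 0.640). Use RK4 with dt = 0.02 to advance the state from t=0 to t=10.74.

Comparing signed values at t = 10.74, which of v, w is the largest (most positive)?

t=0.000: state=(0.780, 0.640)
step 1 (dt=0.02): k1=(0.793, 0.067), k2=(0.795, 0.068), k3=(0.795, 0.068), k4=(0.797, 0.068); state += dt/6·(k1+2k2+2k3+k4)
t=0.020: state=(0.796, 0.641)
t=0.040: state=(0.812, 0.643)
t=0.060: state=(0.828, 0.644)
continuing one RK4 step at a time; state shown every 25 steps (Δt=0.5):
t=0.500: state=(1.182, 0.680)
t=1.000: state=(1.494, 0.732)
t=1.500: state=(1.648, 0.790)
t=2.000: state=(1.696, 0.849)
t=2.500: state=(1.695, 0.908)
t=3.000: state=(1.676, 0.964)
t=3.500: state=(1.651, 1.018)
t=4.000: state=(1.622, 1.069)
t=4.500: state=(1.592, 1.117)
t=5.000: state=(1.562, 1.163)
t=5.500: state=(1.531, 1.207)
t=6.000: state=(1.500, 1.248)
t=6.500: state=(1.469, 1.287)
t=7.000: state=(1.437, 1.324)
t=7.500: state=(1.404, 1.358)
t=8.000: state=(1.371, 1.390)
t=8.500: state=(1.337, 1.420)
t=9.000: state=(1.302, 1.448)
t=9.500: state=(1.266, 1.474)
t=10.000: state=(1.228, 1.498)
t=10.500: state=(1.189, 1.520)
t=10.740: state=(1.170, 1.530)
compare at T: v=1.170, w=1.530

largest component: w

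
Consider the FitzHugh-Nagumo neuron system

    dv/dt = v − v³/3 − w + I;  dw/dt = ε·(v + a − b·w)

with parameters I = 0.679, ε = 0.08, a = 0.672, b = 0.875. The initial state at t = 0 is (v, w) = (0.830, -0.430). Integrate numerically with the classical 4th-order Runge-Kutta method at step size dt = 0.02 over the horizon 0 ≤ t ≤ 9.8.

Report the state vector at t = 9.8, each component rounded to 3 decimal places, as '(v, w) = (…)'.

(v, w) = (1.480, 1.153)

t=0.000: state=(0.830, -0.430)
step 1 (dt=0.02): k1=(1.748, 0.150), k2=(1.752, 0.152), k3=(1.752, 0.152), k4=(1.755, 0.153); state += dt/6·(k1+2k2+2k3+k4)
t=0.020: state=(0.865, -0.427)
t=0.040: state=(0.900, -0.424)
t=0.060: state=(0.935, -0.421)
continuing one RK4 step at a time; state shown every 25 steps (Δt=0.5):
t=0.500: state=(1.628, -0.339)
t=1.000: state=(1.980, -0.229)
t=1.500: state=(2.039, -0.115)
t=2.000: state=(2.023, -0.005)
t=2.500: state=(1.993, 0.101)
t=3.000: state=(1.959, 0.201)
t=3.500: state=(1.924, 0.297)
t=4.000: state=(1.890, 0.388)
t=4.500: state=(1.855, 0.475)
t=5.000: state=(1.821, 0.557)
t=5.500: state=(1.786, 0.635)
t=6.000: state=(1.751, 0.709)
t=6.500: state=(1.716, 0.780)
t=7.000: state=(1.681, 0.846)
t=7.500: state=(1.646, 0.909)
t=8.000: state=(1.611, 0.968)
t=8.500: state=(1.575, 1.024)
t=9.000: state=(1.539, 1.076)
t=9.500: state=(1.502, 1.125)
t=9.800: state=(1.480, 1.153)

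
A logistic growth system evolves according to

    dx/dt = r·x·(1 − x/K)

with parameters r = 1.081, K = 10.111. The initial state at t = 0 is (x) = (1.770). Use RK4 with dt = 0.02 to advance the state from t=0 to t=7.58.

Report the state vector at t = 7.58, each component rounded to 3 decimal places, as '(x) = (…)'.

(x) = (10.098)

t=0.000: state=(1.770)
step 1 (dt=0.02): k1=(1.578), k2=(1.589), k3=(1.590), k4=(1.601); state += dt/6·(k1+2k2+2k3+k4)
t=0.020: state=(1.802)
t=0.040: state=(1.834)
t=0.060: state=(1.867)
continuing one RK4 step at a time; state shown every 25 steps (Δt=0.5):
t=0.500: state=(2.700)
t=1.000: state=(3.891)
t=1.500: state=(5.236)
t=2.000: state=(6.555)
t=2.500: state=(7.684)
t=3.000: state=(8.540)
t=3.500: state=(9.132)
t=4.000: state=(9.517)
t=4.500: state=(9.756)
t=5.000: state=(9.901)
t=5.500: state=(9.988)
t=6.000: state=(10.039)
t=6.500: state=(10.069)
t=7.000: state=(10.086)
t=7.500: state=(10.097)
t=7.580: state=(10.098)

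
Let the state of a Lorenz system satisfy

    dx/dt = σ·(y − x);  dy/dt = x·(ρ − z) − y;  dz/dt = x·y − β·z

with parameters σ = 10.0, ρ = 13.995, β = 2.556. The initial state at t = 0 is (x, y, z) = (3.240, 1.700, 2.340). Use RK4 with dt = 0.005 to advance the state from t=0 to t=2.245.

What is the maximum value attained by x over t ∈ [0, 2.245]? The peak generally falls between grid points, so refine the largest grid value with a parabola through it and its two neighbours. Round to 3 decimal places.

t=0.000: state=(3.240, 1.700, 2.340)
step 1 (dt=0.005): k1=(-15.400, 36.062, -0.473), k2=(-14.113, 35.527, -0.247), k3=(-14.159, 35.564, -0.247), k4=(-12.914, 35.063, -0.027); state += dt/6·(k1+2k2+2k3+k4)
t=0.005: state=(3.169, 1.878, 2.339)
t=0.010: state=(3.111, 2.051, 2.340)
t=0.015: state=(3.063, 2.220, 2.343)
continuing one RK4 step at a time; state shown every 20 steps (Δt=0.1):
t=0.100: state=(3.467, 4.951, 2.755)
t=0.200: state=(5.802, 8.889, 4.981)
t=0.300: state=(9.176, 12.326, 11.227)
t=0.400: state=(10.572, 9.570, 19.140)
t=0.500: state=(7.477, 3.173, 19.926)
t=0.600: state=(3.620, 0.630, 16.220)
t=0.700: state=(1.607, 0.432, 12.659)
t=0.800: state=(0.955, 0.698, 9.861)
t=0.900: state=(0.928, 1.087, 7.708)
t=1.000: state=(1.240, 1.709, 6.101)
t=1.100: state=(1.905, 2.798, 5.035)
t=1.200: state=(3.114, 4.690, 4.726)
t=1.300: state=(5.147, 7.647, 5.926)
t=1.400: state=(7.927, 10.717, 10.077)
t=1.500: state=(9.775, 10.133, 16.539)
t=1.600: state=(8.276, 5.281, 19.180)
t=1.700: state=(5.025, 2.053, 16.860)
t=1.800: state=(2.816, 1.376, 13.585)
t=1.900: state=(1.978, 1.636, 10.817)
t=2.000: state=(1.977, 2.270, 8.706)
t=2.100: state=(2.527, 3.338, 7.292)
t=2.200: state=(3.635, 5.065, 6.786)
t=2.245: state=(4.349, 6.091, 6.997)
largest grid value and its neighbours: x(0.375)=10.65354, x(0.380)=10.66420, x(0.385)=10.66150
parabola through these three points peaks at t≈0.381 with x≈10.66479

max x = 10.665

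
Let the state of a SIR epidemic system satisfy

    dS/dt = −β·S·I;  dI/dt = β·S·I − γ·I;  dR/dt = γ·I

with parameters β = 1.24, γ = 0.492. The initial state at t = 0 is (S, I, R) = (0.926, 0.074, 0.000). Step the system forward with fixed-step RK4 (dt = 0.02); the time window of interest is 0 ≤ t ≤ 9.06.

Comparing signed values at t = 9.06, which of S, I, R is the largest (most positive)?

t=0.000: state=(0.926, 0.074, 0.000)
step 1 (dt=0.02): k1=(-0.085, 0.049, 0.036), k2=(-0.085, 0.049, 0.037), k3=(-0.085, 0.049, 0.037), k4=(-0.086, 0.049, 0.037); state += dt/6·(k1+2k2+2k3+k4)
t=0.020: state=(0.924, 0.075, 0.001)
t=0.040: state=(0.923, 0.076, 0.001)
t=0.060: state=(0.921, 0.077, 0.002)
continuing one RK4 step at a time; state shown every 25 steps (Δt=0.5):
t=0.500: state=(0.877, 0.101, 0.021)
t=1.000: state=(0.816, 0.134, 0.050)
t=1.500: state=(0.743, 0.170, 0.088)
t=2.000: state=(0.661, 0.205, 0.134)
t=2.500: state=(0.576, 0.236, 0.188)
t=3.000: state=(0.494, 0.257, 0.249)
t=3.500: state=(0.420, 0.266, 0.313)
t=4.000: state=(0.356, 0.265, 0.379)
t=4.500: state=(0.303, 0.254, 0.443)
t=5.000: state=(0.260, 0.236, 0.503)
t=5.500: state=(0.226, 0.215, 0.559)
t=6.000: state=(0.200, 0.192, 0.609)
t=6.500: state=(0.179, 0.168, 0.653)
t=7.000: state=(0.162, 0.146, 0.692)
t=7.500: state=(0.149, 0.126, 0.725)
t=8.000: state=(0.138, 0.108, 0.754)
t=8.500: state=(0.130, 0.091, 0.778)
t=9.000: state=(0.124, 0.077, 0.799)
t=9.060: state=(0.123, 0.076, 0.801)
compare at T: S=0.123, I=0.076, R=0.801

largest component: R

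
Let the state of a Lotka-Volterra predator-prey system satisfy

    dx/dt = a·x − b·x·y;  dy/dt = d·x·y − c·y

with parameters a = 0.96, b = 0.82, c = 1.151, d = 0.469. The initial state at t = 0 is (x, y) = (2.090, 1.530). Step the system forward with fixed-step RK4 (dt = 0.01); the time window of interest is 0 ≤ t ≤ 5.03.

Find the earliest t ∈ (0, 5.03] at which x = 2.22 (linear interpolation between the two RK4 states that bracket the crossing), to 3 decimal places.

t=0.000: state=(2.090, 1.530)
step 1 (dt=0.01): k1=(-0.616, -0.261), k2=(-0.613, -0.263), k3=(-0.613, -0.263), k4=(-0.609, -0.265); state += dt/6·(k1+2k2+2k3+k4)
t=0.010: state=(2.084, 1.527)
t=0.020: state=(2.078, 1.525)
t=0.030: state=(2.072, 1.522)
continuing one RK4 step at a time; state shown every 20 steps (Δt=0.2):
t=0.200: state=(1.980, 1.471)
t=0.400: state=(1.895, 1.401)
t=0.600: state=(1.836, 1.325)
t=0.800: state=(1.802, 1.248)
t=1.000: state=(1.790, 1.173)
t=1.200: state=(1.800, 1.103)
t=1.400: state=(1.830, 1.039)
t=1.600: state=(1.879, 0.982)
t=1.800: state=(1.946, 0.933)
t=2.000: state=(2.030, 0.893)
t=2.200: state=(2.130, 0.862)
t=2.350: state=(2.215, 0.845)
next step: t=2.360: state=(2.221, 0.844) — x has crossed 2.22
linear interpolation between t=2.350 (2.21537) and t=2.360 (2.22130) → t≈2.358

t = 2.358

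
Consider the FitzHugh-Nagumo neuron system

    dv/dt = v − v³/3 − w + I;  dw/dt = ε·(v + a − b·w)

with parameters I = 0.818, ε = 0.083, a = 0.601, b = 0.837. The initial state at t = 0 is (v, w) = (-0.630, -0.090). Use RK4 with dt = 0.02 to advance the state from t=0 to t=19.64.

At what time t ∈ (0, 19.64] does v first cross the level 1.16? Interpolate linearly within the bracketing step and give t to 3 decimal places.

t=0.000: state=(-0.630, -0.090)
step 1 (dt=0.02): k1=(0.361, 0.004), k2=(0.363, 0.004), k3=(0.364, 0.004), k4=(0.366, 0.004); state += dt/6·(k1+2k2+2k3+k4)
t=0.020: state=(-0.623, -0.090)
t=0.040: state=(-0.615, -0.090)
t=0.060: state=(-0.608, -0.090)
continuing one RK4 step at a time; state shown every 50 steps (Δt=1):
t=1.000: state=(-0.099, -0.068)
t=2.000: state=(1.102, 0.021)
t=2.040: state=(1.160, 0.026)
next step: t=2.060: state=(1.188, 0.029) — v has crossed 1.16
linear interpolation between t=2.040 (1.15990) and t=2.060 (1.18839) → t≈2.040

t = 2.040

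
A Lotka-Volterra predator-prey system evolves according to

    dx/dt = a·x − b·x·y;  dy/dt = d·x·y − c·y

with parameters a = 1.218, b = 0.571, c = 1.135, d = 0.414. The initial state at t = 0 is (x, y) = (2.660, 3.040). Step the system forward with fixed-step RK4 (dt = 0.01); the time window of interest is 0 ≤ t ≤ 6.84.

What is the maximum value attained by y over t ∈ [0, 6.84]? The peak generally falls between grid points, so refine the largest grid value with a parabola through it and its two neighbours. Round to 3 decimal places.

t=0.000: state=(2.660, 3.040)
step 1 (dt=0.01): k1=(-1.377, -0.103), k2=(-1.373, -0.111), k3=(-1.373, -0.111), k4=(-1.369, -0.120); state += dt/6·(k1+2k2+2k3+k4)
t=0.010: state=(2.646, 3.039)
t=0.020: state=(2.633, 3.038)
t=0.030: state=(2.619, 3.036)
continuing one RK4 step at a time; state shown every 25 steps (Δt=0.25):
t=0.250: state=(2.347, 2.964)
t=0.500: state=(2.106, 2.809)
t=0.750: state=(1.940, 2.606)
t=1.000: state=(1.842, 2.385)
t=1.250: state=(1.805, 2.167)
t=1.500: state=(1.822, 1.968)
t=1.750: state=(1.890, 1.795)
t=2.000: state=(2.004, 1.653)
t=2.250: state=(2.164, 1.543)
t=2.500: state=(2.368, 1.469)
t=2.750: state=(2.612, 1.430)
t=3.000: state=(2.888, 1.431)
t=3.250: state=(3.184, 1.475)
t=3.500: state=(3.477, 1.568)
t=3.750: state=(3.732, 1.716)
t=4.000: state=(3.906, 1.920)
t=4.250: state=(3.956, 2.174)
t=4.500: state=(3.855, 2.456)
t=4.750: state=(3.610, 2.724)
t=5.000: state=(3.266, 2.930)
t=5.250: state=(2.890, 3.034)
t=5.500: state=(2.540, 3.024)
t=5.750: state=(2.251, 2.916)
t=6.000: state=(2.038, 2.739)
t=6.250: state=(1.897, 2.527)
t=6.500: state=(1.822, 2.305)
t=6.750: state=(1.805, 2.093)
t=6.840: state=(1.812, 2.021)
largest grid value and its neighbours: y(5.340)=3.04288, y(5.350)=3.04300, y(5.360)=3.04294
parabola through these three points peaks at t≈5.352 with y≈3.04300

max y = 3.043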